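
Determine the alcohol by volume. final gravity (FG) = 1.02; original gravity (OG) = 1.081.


ABV = (OG − FG) · 131.25
ABV = (1.081 − 1.02) · 131.25

8.0062 % ABV


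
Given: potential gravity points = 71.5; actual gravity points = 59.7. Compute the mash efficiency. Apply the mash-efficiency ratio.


efficiency = actual / potential × 100
efficiency = 59.7 / 71.5 × 100

83.4965 %


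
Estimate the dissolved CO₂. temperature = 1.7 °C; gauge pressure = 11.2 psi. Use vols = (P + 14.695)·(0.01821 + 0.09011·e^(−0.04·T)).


vols = (11.2 + 14.695)·(0.01821 + 0.09011·e^(−0.04·1.7))

2.6515 volumes


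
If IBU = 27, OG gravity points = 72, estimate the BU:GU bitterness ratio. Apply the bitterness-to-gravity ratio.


BU:GU = IBU / OG_points
BU:GU = 27 / 72

0.3750


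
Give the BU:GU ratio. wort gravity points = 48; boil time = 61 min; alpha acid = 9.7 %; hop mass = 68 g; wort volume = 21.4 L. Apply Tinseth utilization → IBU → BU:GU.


U = 1.65·0.000125^(GP/1000)·(1−e^(−0.04t))/4.15;  IBU = (α/100)·m·U·1000/V;  BU:GU = IBU/GP
U = 1.65·0.000125^(48/1000)·(1−e^(−0.04·61))/4.15 = 0.2358
IBU = (9.7/100)·68·0.2358·1000/21.4 = 72.6689
BU:GU = 72.6689/48

1.5139


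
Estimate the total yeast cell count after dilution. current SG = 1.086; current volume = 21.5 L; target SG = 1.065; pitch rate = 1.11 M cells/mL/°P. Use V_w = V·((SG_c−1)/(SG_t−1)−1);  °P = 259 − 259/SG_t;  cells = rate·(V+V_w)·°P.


V_w = 21.5·((1.086−1)/(1.065−1)−1) = 6.9462
V_final = 21.5 + 6.9462 = 28.4462
°P = 259 − 259/1.065 = 15.8075
cells = 1.11·28.4462·15.8075

499.1258 billion cells


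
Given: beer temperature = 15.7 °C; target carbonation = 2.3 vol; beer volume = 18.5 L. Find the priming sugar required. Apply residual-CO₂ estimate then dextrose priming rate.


residual = 14.695·(0.01821 + 0.09011·e^(−0.04·T));  sugar = (target − residual)·4.0·V
residual = 14.695·(0.01821 + 0.09011·e^(−0.04·15.7)) = 0.9742
sugar = (2.3 − 0.9742)·4.0·18.5

98.1056 g


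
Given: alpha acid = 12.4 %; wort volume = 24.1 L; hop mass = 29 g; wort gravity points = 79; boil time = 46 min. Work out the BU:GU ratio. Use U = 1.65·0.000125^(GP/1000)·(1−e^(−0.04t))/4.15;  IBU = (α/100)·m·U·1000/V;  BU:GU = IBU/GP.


U = 1.65·0.000125^(79/1000)·(1−e^(−0.04·46))/4.15 = 0.1644
IBU = (12.4/100)·29·0.1644·1000/24.1 = 24.5349
BU:GU = 24.5349/79

0.3106


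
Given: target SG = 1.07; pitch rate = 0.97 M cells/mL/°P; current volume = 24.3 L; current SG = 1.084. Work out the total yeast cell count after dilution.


V_w = V·((SG_c−1)/(SG_t−1)−1);  °P = 259 − 259/SG_t;  cells = rate·(V+V_w)·°P
V_w = 24.3·((1.084−1)/(1.07−1)−1) = 4.8600
V_final = 24.3 + 4.8600 = 29.1600
°P = 259 − 259/1.07 = 16.9439
cells = 0.97·29.1600·16.9439

479.2623 billion cells


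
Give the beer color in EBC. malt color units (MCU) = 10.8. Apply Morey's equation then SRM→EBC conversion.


SRM = 1.4922·MCU^0.6859;  EBC = SRM·1.97
SRM = 1.4922·10.8^0.6859 = 7.6322
EBC = 7.6322·1.97

15.0355 EBC


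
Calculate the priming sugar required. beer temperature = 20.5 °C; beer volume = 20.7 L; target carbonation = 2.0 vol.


residual = 14.695·(0.01821 + 0.09011·e^(−0.04·T));  sugar = (target − residual)·4.0·V
residual = 14.695·(0.01821 + 0.09011·e^(−0.04·20.5)) = 0.8508
sugar = (2.0 − 0.8508)·4.0·20.7

95.1537 g


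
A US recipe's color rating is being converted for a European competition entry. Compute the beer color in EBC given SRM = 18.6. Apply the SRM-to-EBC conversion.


EBC = SRM · 1.97
EBC = 18.6 · 1.97

36.6420 EBC


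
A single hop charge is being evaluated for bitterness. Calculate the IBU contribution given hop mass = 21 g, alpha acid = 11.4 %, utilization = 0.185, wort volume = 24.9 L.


IBU = (α/100)·mass·U·1000 / V
IBU = (11.4/100)·21·0.185·1000 / 24.9

17.7867 IBU


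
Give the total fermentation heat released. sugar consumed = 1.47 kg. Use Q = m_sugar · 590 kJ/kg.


Q = 1.47 · 590

867.3000 kJ


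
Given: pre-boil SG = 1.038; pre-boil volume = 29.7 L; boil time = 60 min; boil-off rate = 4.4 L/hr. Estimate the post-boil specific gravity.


V_post = V_pre − rate·(t/60);  SG_post = 1 + (SG_pre−1)·V_pre/V_post
V_post = 29.7 − 4.4·(60/60) = 25.3000
SG_post = 1 + (1.038 − 1)·29.7/25.3000

1.0446


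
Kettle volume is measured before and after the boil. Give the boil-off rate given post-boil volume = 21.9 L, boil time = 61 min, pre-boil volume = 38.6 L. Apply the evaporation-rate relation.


rate = (V_pre − V_post) / (t_min/60)
rate = (38.6 − 21.9) / (61/60)

16.4262 L/hr


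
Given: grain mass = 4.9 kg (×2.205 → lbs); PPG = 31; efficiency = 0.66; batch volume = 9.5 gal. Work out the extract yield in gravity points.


points = lbs × PPG × eff / vol
lbs = 4.9 × 2.205 = 10.8045
points = 10.8045 × 31 × 0.66 / 9.5

23.2695 points


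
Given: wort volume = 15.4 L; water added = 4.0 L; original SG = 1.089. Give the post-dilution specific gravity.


SG_new = 1 + (SG_old − 1)·V_old/(V_old + V_water)
pts = (1.089 − 1)·1000·15.4/(15.4 + 4.0) = 70.6495
SG_new = 1 + 70.6495/1000

1.0706


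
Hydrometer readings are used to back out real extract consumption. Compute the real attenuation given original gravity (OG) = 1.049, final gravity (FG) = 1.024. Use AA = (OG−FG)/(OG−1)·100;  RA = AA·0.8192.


AA = (1.049 − 1.024)/(1.049 − 1)·100 = 51.0204
RA = 51.0204·0.8192

41.7959 %


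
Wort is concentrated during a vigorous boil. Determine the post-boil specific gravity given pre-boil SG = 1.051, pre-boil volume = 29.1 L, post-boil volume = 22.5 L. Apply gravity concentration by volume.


SG_post = 1 + (SG_pre − 1)·V_pre/V_post
pts_pre = (1.051 − 1)·1000 = 51.0000
pts_post = 51.0000·29.1/22.5 = 65.9600
SG_post = 1 + 65.9600/1000

1.0660


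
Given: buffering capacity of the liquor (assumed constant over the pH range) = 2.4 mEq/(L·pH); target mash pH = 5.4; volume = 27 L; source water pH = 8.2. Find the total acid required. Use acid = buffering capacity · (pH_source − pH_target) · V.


acid = 2.4 · (8.2 − 5.4) · 27

181.4400 mEq


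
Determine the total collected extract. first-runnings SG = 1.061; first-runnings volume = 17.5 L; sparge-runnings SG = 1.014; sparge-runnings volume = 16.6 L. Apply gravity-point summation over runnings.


total = Σ (SG_i − 1)·1000·V_i
first = (1.061 − 1)·1000·17.5 = 1067.5000
sparge = (1.014 − 1)·1000·16.6 = 232.4000
total = 1067.5000 + 232.4000

1299.9000 gravity·L


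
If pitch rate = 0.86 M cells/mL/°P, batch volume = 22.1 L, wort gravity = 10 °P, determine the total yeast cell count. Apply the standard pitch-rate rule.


cells (billions) = rate · V_L · °P
cells = 0.86 · 22.1 · 10

190.0600 billion cells


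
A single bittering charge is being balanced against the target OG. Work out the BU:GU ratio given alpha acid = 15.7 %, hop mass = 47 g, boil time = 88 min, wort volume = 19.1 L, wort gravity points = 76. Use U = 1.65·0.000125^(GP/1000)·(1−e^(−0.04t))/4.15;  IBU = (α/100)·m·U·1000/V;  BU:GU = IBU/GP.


U = 1.65·0.000125^(76/1000)·(1−e^(−0.04·88))/4.15 = 0.1949
IBU = (15.7/100)·47·0.1949·1000/19.1 = 75.2863
BU:GU = 75.2863/76

0.9906


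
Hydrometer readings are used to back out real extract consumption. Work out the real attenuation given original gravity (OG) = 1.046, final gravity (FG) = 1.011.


AA = (OG−FG)/(OG−1)·100;  RA = AA·0.8192
AA = (1.046 − 1.011)/(1.046 − 1)·100 = 76.0870
RA = 76.0870·0.8192

62.3304 %


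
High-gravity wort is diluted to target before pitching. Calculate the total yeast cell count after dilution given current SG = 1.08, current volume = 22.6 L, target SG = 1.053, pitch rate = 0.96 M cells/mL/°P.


V_w = V·((SG_c−1)/(SG_t−1)−1);  °P = 259 − 259/SG_t;  cells = rate·(V+V_w)·°P
V_w = 22.6·((1.08−1)/(1.053−1)−1) = 11.5132
V_final = 22.6 + 11.5132 = 34.1132
°P = 259 − 259/1.053 = 13.0361
cells = 0.96·34.1132·13.0361

426.9146 billion cells


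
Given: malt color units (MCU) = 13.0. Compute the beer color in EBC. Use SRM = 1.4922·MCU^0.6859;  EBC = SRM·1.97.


SRM = 1.4922·13.0^0.6859 = 8.6672
EBC = 8.6672·1.97

17.0745 EBC


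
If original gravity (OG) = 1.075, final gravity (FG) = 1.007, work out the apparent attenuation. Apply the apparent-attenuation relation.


AA = (OG − FG)/(OG − 1) · 100
AA = (1.075 − 1.007)/(1.075 − 1) · 100

90.6667 %


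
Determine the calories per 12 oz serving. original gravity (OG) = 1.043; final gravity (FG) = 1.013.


ABW = (OG−FG)·131.25·0.79/FG;  °P = 259 − 259/SG (for OG→OE and FG→AE);  RE = 0.1808·OE + 0.8192·AE;  Cal = (6.9·ABW + 4·(RE−0.1))·FG·3.55
ABW = (1.043 − 1.013)·131.25·0.79/1.013 = 3.0707
OE = 259 − 259/1.043 = 10.6779 °P
AE = 259 − 259/1.013 = 3.3238 °P
RE = 0.1808·10.6779 + 0.8192·3.3238 = 4.6534 °P
Cal = (6.9·3.0707 + 4·(4.6534−0.1))·1.013·3.55

141.6937 kcal


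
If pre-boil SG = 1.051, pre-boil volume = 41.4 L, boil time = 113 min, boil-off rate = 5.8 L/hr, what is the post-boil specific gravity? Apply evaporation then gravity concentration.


V_post = V_pre − rate·(t/60);  SG_post = 1 + (SG_pre−1)·V_pre/V_post
V_post = 41.4 − 5.8·(113/60) = 30.4767
SG_post = 1 + (1.051 − 1)·41.4/30.4767

1.0693


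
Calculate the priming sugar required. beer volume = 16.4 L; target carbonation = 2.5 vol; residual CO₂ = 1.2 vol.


sugar = (target − residual)·4.0·V
sugar = (2.5 − 1.2)·4.0·16.4

85.2800 g


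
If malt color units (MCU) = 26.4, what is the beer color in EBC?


SRM = 1.4922·MCU^0.6859;  EBC = SRM·1.97
SRM = 1.4922·26.4^0.6859 = 14.0898
EBC = 14.0898·1.97

27.7569 EBC


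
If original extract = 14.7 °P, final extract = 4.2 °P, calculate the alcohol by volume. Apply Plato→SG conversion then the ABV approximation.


SG = 259/(259 − P);  ABV = (OG − FG)·131.25
OG = 259/(259 − 14.7) = 1.0602
FG = 259/(259 − 4.2) = 1.0165
ABV = (1.0602 − 1.0165)·131.25

5.7341 % ABV


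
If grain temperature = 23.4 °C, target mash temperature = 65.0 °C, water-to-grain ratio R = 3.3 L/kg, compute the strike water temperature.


T_strike = (0.41/R)·(T_mash − T_grain) + T_mash
T_strike = (0.41/3.3)·(65.0 − 23.4) + 65.0

70.1685 °C


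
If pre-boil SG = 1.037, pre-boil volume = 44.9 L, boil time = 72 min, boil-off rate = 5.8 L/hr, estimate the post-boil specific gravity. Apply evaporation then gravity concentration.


V_post = V_pre − rate·(t/60);  SG_post = 1 + (SG_pre−1)·V_pre/V_post
V_post = 44.9 − 5.8·(72/60) = 37.9400
SG_post = 1 + (1.037 − 1)·44.9/37.9400

1.0438


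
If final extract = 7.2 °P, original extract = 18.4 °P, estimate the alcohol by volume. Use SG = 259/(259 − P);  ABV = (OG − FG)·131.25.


OG = 259/(259 − 18.4) = 1.0765
FG = 259/(259 − 7.2) = 1.0286
ABV = (1.0765 − 1.0286)·131.25

6.2844 % ABV


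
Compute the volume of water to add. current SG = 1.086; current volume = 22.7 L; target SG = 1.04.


V_water = V·((SG_curr − 1)/(SG_target − 1) − 1)
V_water = 22.7·((1.086 − 1)/(1.04 − 1) − 1)

26.1050 L


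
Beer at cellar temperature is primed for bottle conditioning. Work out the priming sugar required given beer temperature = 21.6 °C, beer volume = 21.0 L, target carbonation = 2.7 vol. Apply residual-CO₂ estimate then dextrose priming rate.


residual = 14.695·(0.01821 + 0.09011·e^(−0.04·T));  sugar = (target − residual)·4.0·V
residual = 14.695·(0.01821 + 0.09011·e^(−0.04·21.6)) = 0.8257
sugar = (2.7 − 0.8257)·4.0·21.0

157.4415 g


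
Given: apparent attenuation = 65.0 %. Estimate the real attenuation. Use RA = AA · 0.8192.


RA = 65.0 · 0.8192

53.2480 %


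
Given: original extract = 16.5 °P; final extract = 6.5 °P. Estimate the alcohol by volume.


SG = 259/(259 − P);  ABV = (OG − FG)·131.25
OG = 259/(259 − 16.5) = 1.0680
FG = 259/(259 − 6.5) = 1.0257
ABV = (1.0680 − 1.0257)·131.25

5.5517 % ABV


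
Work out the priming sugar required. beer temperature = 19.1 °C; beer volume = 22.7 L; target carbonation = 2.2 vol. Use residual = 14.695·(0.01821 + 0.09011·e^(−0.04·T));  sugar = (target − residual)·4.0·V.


residual = 14.695·(0.01821 + 0.09011·e^(−0.04·19.1)) = 0.8844
sugar = (2.2 − 0.8844)·4.0·22.7

119.4572 g


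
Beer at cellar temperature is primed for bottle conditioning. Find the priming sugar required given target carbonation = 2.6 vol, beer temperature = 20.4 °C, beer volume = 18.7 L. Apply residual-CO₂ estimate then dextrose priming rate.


residual = 14.695·(0.01821 + 0.09011·e^(−0.04·T));  sugar = (target − residual)·4.0·V
residual = 14.695·(0.01821 + 0.09011·e^(−0.04·20.4)) = 0.8531
sugar = (2.6 − 0.8531)·4.0·18.7

130.6653 g


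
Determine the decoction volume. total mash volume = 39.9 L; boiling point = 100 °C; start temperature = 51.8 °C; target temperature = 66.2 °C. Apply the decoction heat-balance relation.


V_dec = V_total·(T_target − T_start)/(T_boil − T_start)
V_dec = 39.9·(66.2 − 51.8)/(100 − 51.8)

11.9203 L


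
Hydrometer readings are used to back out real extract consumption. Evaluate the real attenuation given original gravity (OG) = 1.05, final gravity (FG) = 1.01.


AA = (OG−FG)/(OG−1)·100;  RA = AA·0.8192
AA = (1.05 − 1.01)/(1.05 − 1)·100 = 80.0000
RA = 80.0000·0.8192

65.5360 %


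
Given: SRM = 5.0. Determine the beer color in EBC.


EBC = SRM · 1.97
EBC = 5.0 · 1.97

9.8500 EBC


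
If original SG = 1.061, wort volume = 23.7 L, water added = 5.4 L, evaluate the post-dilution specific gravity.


SG_new = 1 + (SG_old − 1)·V_old/(V_old + V_water)
pts = (1.061 − 1)·1000·23.7/(23.7 + 5.4) = 49.6804
SG_new = 1 + 49.6804/1000

1.0497


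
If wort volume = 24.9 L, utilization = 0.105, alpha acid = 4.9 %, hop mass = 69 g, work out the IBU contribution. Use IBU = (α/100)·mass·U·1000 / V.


IBU = (4.9/100)·69·0.105·1000 / 24.9

14.2572 IBU


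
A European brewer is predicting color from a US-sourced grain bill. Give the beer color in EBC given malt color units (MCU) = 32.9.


SRM = 1.4922·MCU^0.6859;  EBC = SRM·1.97
SRM = 1.4922·32.9^0.6859 = 16.3860
EBC = 16.3860·1.97

32.2803 EBC


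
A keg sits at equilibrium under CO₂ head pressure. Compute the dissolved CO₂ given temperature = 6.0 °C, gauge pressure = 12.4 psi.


vols = (P + 14.695)·(0.01821 + 0.09011·e^(−0.04·T))
vols = (12.4 + 14.695)·(0.01821 + 0.09011·e^(−0.04·6.0))

2.4140 volumes


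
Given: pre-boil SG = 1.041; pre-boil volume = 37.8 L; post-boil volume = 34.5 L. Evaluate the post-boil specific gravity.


SG_post = 1 + (SG_pre − 1)·V_pre/V_post
pts_pre = (1.041 − 1)·1000 = 41.0000
pts_post = 41.0000·37.8/34.5 = 44.9217
SG_post = 1 + 44.9217/1000

1.0449


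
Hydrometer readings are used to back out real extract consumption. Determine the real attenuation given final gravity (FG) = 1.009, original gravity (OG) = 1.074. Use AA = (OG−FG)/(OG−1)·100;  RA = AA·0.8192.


AA = (1.074 − 1.009)/(1.074 − 1)·100 = 87.8378
RA = 87.8378·0.8192

71.9568 %


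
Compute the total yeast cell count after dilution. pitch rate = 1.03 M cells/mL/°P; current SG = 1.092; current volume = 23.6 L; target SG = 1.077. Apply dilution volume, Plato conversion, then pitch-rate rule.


V_w = V·((SG_c−1)/(SG_t−1)−1);  °P = 259 − 259/SG_t;  cells = rate·(V+V_w)·°P
V_w = 23.6·((1.092−1)/(1.077−1)−1) = 4.5974
V_final = 23.6 + 4.5974 = 28.1974
°P = 259 − 259/1.077 = 18.5172
cells = 1.03·28.1974·18.5172

537.8004 billion cells


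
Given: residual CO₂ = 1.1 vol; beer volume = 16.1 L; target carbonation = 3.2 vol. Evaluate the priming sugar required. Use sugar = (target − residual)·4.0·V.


sugar = (3.2 − 1.1)·4.0·16.1

135.2400 g


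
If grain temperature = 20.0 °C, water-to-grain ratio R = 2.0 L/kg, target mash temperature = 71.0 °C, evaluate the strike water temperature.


T_strike = (0.41/R)·(T_mash − T_grain) + T_mash
T_strike = (0.41/2.0)·(71.0 − 20.0) + 71.0

81.4550 °C


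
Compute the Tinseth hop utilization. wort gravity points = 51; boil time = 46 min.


U = 1.65·0.000125^(GP/1000) · (1 − e^(−0.04·t))/4.15
bigness = 1.65·0.000125^(51/1000) = 1.0433
boil_factor = (1 − e^(−0.04·46))/4.15 = 0.2027
U = 1.0433 · 0.2027

0.2115


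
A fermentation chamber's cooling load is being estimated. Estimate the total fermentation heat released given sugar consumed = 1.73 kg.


Q = m_sugar · 590 kJ/kg
Q = 1.73 · 590

1020.7000 kJ


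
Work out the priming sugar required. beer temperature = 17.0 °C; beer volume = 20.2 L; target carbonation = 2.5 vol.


residual = 14.695·(0.01821 + 0.09011·e^(−0.04·T));  sugar = (target − residual)·4.0·V
residual = 14.695·(0.01821 + 0.09011·e^(−0.04·17.0)) = 0.9384
sugar = (2.5 − 0.9384)·4.0·20.2

126.1740 g


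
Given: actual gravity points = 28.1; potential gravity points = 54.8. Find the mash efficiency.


efficiency = actual / potential × 100
efficiency = 28.1 / 54.8 × 100

51.2774 %


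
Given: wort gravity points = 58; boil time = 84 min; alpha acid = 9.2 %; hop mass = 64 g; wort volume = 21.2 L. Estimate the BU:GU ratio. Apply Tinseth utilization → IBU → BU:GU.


U = 1.65·0.000125^(GP/1000)·(1−e^(−0.04t))/4.15;  IBU = (α/100)·m·U·1000/V;  BU:GU = IBU/GP
U = 1.65·0.000125^(58/1000)·(1−e^(−0.04·84))/4.15 = 0.2279
IBU = (9.2/100)·64·0.2279·1000/21.2 = 63.2900
BU:GU = 63.2900/58

1.0912


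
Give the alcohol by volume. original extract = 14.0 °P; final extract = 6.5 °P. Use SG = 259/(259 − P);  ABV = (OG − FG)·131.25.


OG = 259/(259 − 14.0) = 1.0571
FG = 259/(259 − 6.5) = 1.0257
ABV = (1.0571 − 1.0257)·131.25

4.1213 % ABV


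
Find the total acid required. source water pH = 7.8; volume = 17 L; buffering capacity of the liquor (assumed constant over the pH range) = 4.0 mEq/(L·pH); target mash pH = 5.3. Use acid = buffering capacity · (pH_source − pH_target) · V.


acid = 4.0 · (7.8 − 5.3) · 17

170.0000 mEq


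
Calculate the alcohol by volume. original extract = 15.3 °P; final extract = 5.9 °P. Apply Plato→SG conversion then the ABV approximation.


SG = 259/(259 − P);  ABV = (OG − FG)·131.25
OG = 259/(259 − 15.3) = 1.0628
FG = 259/(259 − 5.9) = 1.0233
ABV = (1.0628 − 1.0233)·131.25

5.1806 % ABV


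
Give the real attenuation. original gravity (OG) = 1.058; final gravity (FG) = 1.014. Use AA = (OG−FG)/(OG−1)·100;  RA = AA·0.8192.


AA = (1.058 − 1.014)/(1.058 − 1)·100 = 75.8621
RA = 75.8621·0.8192

62.1462 %


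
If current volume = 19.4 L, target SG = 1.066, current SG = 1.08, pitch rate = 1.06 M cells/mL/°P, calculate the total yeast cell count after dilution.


V_w = V·((SG_c−1)/(SG_t−1)−1);  °P = 259 − 259/SG_t;  cells = rate·(V+V_w)·°P
V_w = 19.4·((1.08−1)/(1.066−1)−1) = 4.1152
V_final = 19.4 + 4.1152 = 23.5152
°P = 259 − 259/1.066 = 16.0356
cells = 1.06·23.5152·16.0356

399.7055 billion cells


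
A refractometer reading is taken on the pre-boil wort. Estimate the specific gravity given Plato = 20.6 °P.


SG = 259/(259 − P)
SG = 259/(259 − 20.6)

1.0864


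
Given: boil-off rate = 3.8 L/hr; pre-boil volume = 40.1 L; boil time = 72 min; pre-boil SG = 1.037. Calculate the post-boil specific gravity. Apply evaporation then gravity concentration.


V_post = V_pre − rate·(t/60);  SG_post = 1 + (SG_pre−1)·V_pre/V_post
V_post = 40.1 − 3.8·(72/60) = 35.5400
SG_post = 1 + (1.037 − 1)·40.1/35.5400

1.0417


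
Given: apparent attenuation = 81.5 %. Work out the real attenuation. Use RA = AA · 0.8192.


RA = 81.5 · 0.8192

66.7648 %


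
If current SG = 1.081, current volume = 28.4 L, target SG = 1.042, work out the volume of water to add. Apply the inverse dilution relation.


V_water = V·((SG_curr − 1)/(SG_target − 1) − 1)
V_water = 28.4·((1.081 − 1)/(1.042 − 1) − 1)

26.3714 L


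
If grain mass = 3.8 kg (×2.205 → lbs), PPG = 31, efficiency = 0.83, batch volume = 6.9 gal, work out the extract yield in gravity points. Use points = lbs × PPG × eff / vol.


lbs = 3.8 × 2.205 = 8.3790
points = 8.3790 × 31 × 0.83 / 6.9

31.2452 points


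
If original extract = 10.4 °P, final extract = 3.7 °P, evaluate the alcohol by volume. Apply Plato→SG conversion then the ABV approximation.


SG = 259/(259 − P);  ABV = (OG − FG)·131.25
OG = 259/(259 − 10.4) = 1.0418
FG = 259/(259 − 3.7) = 1.0145
ABV = (1.0418 − 1.0145)·131.25

3.5886 % ABV


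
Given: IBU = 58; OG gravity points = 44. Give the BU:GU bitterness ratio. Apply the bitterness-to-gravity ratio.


BU:GU = IBU / OG_points
BU:GU = 58 / 44

1.3182


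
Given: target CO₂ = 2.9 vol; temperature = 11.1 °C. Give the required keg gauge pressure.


psi = vols/(0.01821 + 0.09011·e^(−0.04·T)) − 14.695
psi = 2.9/(0.01821 + 0.09011·e^(−0.04·11.1)) − 14.695

23.4566 psi


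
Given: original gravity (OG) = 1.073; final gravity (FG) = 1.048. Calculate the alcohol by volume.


ABV = (OG − FG) · 131.25
ABV = (1.073 − 1.048) · 131.25

3.2812 % ABV


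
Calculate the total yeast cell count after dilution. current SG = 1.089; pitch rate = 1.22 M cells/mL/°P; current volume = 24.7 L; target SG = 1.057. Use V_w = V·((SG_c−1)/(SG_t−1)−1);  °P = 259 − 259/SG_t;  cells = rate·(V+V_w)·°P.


V_w = 24.7·((1.089−1)/(1.057−1)−1) = 13.8667
V_final = 24.7 + 13.8667 = 38.5667
°P = 259 − 259/1.057 = 13.9669
cells = 1.22·38.5667·13.9669

657.1607 billion cells


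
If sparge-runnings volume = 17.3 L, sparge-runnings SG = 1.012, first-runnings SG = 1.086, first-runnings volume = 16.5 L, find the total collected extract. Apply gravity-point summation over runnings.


total = Σ (SG_i − 1)·1000·V_i
first = (1.086 − 1)·1000·16.5 = 1419.0000
sparge = (1.012 − 1)·1000·17.3 = 207.6000
total = 1419.0000 + 207.6000

1626.6000 gravity·L


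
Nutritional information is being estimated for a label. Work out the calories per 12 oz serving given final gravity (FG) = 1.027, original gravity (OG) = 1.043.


ABW = (OG−FG)·131.25·0.79/FG;  °P = 259 − 259/SG (for OG→OE and FG→AE);  RE = 0.1808·OE + 0.8192·AE;  Cal = (6.9·ABW + 4·(RE−0.1))·FG·3.55
ABW = (1.043 − 1.027)·131.25·0.79/1.027 = 1.6154
OE = 259 − 259/1.043 = 10.6779 °P
AE = 259 − 259/1.027 = 6.8092 °P
RE = 0.1808·10.6779 + 0.8192·6.8092 = 7.5086 °P
Cal = (6.9·1.6154 + 4·(7.5086−0.1))·1.027·3.55

148.6800 kcal


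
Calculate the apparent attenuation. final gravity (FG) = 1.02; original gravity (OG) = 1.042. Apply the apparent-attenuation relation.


AA = (OG − FG)/(OG − 1) · 100
AA = (1.042 − 1.02)/(1.042 − 1) · 100

52.3810 %


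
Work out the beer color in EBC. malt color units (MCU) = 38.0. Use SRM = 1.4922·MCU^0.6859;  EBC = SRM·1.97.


SRM = 1.4922·38.0^0.6859 = 18.0884
EBC = 18.0884·1.97

35.6342 EBC


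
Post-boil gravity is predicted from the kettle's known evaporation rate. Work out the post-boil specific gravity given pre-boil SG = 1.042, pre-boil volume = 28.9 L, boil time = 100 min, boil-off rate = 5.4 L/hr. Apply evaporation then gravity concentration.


V_post = V_pre − rate·(t/60);  SG_post = 1 + (SG_pre−1)·V_pre/V_post
V_post = 28.9 − 5.4·(100/60) = 19.9000
SG_post = 1 + (1.042 − 1)·28.9/19.9000

1.0610


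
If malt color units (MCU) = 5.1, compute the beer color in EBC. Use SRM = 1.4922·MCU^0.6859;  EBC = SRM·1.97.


SRM = 1.4922·5.1^0.6859 = 4.5619
EBC = 4.5619·1.97

8.9870 EBC


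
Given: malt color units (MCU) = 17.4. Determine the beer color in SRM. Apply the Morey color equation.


SRM = 1.4922 · MCU^0.6859
SRM = 1.4922 · 17.4^0.6859

10.5857 SRM


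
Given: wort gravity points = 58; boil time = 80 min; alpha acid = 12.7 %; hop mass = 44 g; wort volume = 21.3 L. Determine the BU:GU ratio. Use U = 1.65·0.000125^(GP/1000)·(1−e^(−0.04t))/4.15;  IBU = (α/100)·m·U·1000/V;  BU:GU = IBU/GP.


U = 1.65·0.000125^(58/1000)·(1−e^(−0.04·80))/4.15 = 0.2265
IBU = (12.7/100)·44·0.2265·1000/21.3 = 59.4100
BU:GU = 59.4100/58

1.0243


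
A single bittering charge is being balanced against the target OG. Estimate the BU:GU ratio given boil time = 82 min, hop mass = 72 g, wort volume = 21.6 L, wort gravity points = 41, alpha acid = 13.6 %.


U = 1.65·0.000125^(GP/1000)·(1−e^(−0.04t))/4.15;  IBU = (α/100)·m·U·1000/V;  BU:GU = IBU/GP
U = 1.65·0.000125^(41/1000)·(1−e^(−0.04·82))/4.15 = 0.2647
IBU = (13.6/100)·72·0.2647·1000/21.6 = 119.9968
BU:GU = 119.9968/41

2.9268


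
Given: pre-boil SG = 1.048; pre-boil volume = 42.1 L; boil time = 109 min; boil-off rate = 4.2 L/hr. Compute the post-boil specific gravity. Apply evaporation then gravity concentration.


V_post = V_pre − rate·(t/60);  SG_post = 1 + (SG_pre−1)·V_pre/V_post
V_post = 42.1 − 4.2·(109/60) = 34.4700
SG_post = 1 + (1.048 − 1)·42.1/34.4700

1.0586


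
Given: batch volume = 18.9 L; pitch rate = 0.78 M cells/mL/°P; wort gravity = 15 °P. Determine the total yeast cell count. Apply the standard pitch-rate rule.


cells (billions) = rate · V_L · °P
cells = 0.78 · 18.9 · 15

221.1300 billion cells


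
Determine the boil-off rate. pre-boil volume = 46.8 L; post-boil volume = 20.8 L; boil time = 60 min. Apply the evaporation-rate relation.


rate = (V_pre − V_post) / (t_min/60)
rate = (46.8 − 20.8) / (60/60)

26.0000 L/hr


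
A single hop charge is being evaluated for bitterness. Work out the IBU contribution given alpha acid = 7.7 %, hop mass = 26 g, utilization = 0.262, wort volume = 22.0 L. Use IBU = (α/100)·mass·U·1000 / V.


IBU = (7.7/100)·26·0.262·1000 / 22.0

23.8420 IBU


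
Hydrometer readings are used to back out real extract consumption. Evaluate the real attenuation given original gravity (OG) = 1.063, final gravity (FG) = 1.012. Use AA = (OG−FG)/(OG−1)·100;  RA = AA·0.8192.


AA = (1.063 − 1.012)/(1.063 − 1)·100 = 80.9524
RA = 80.9524·0.8192

66.3162 %


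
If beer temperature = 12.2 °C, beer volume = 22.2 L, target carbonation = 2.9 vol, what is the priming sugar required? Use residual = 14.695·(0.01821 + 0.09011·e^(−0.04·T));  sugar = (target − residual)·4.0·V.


residual = 14.695·(0.01821 + 0.09011·e^(−0.04·12.2)) = 1.0804
sugar = (2.9 − 1.0804)·4.0·22.2

161.5770 g


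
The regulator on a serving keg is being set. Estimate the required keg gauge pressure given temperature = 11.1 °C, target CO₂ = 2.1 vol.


psi = vols/(0.01821 + 0.09011·e^(−0.04·T)) − 14.695
psi = 2.1/(0.01821 + 0.09011·e^(−0.04·11.1)) − 14.695

12.9321 psi


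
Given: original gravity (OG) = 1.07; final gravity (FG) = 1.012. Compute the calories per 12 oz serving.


ABW = (OG−FG)·131.25·0.79/FG;  °P = 259 − 259/SG (for OG→OE and FG→AE);  RE = 0.1808·OE + 0.8192·AE;  Cal = (6.9·ABW + 4·(RE−0.1))·FG·3.55
ABW = (1.07 − 1.012)·131.25·0.79/1.012 = 5.9426
OE = 259 − 259/1.07 = 16.9439 °P
AE = 259 − 259/1.012 = 3.0711 °P
RE = 0.1808·16.9439 + 0.8192·3.0711 = 5.5793 °P
Cal = (6.9·5.9426 + 4·(5.5793−0.1))·1.012·3.55

226.0502 kcal


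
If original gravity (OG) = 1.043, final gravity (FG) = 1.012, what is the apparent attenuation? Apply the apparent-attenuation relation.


AA = (OG − FG)/(OG − 1) · 100
AA = (1.043 − 1.012)/(1.043 − 1) · 100

72.0930 %


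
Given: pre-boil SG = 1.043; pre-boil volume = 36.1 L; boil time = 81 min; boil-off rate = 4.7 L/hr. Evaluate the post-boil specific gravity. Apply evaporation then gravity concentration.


V_post = V_pre − rate·(t/60);  SG_post = 1 + (SG_pre−1)·V_pre/V_post
V_post = 36.1 − 4.7·(81/60) = 29.7550
SG_post = 1 + (1.043 − 1)·36.1/29.7550

1.0522


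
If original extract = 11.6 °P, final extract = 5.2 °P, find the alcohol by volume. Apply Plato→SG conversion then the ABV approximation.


SG = 259/(259 − P);  ABV = (OG − FG)·131.25
OG = 259/(259 − 11.6) = 1.0469
FG = 259/(259 − 5.2) = 1.0205
ABV = (1.0469 − 1.0205)·131.25

3.4649 % ABV


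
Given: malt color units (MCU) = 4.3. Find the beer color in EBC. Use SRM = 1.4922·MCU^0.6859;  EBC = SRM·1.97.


SRM = 1.4922·4.3^0.6859 = 4.0581
EBC = 4.0581·1.97

7.9945 EBC


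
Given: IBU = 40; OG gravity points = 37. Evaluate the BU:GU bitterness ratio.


BU:GU = IBU / OG_points
BU:GU = 40 / 37

1.0811


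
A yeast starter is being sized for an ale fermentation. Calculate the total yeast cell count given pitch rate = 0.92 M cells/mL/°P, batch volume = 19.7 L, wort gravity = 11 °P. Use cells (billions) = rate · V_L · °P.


cells = 0.92 · 19.7 · 11

199.3640 billion cells


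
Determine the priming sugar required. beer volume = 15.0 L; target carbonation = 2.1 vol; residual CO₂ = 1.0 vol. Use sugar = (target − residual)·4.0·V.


sugar = (2.1 − 1.0)·4.0·15.0

66.0000 g


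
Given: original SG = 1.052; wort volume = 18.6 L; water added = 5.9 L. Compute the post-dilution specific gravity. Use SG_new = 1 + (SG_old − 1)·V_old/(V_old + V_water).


pts = (1.052 − 1)·1000·18.6/(18.6 + 5.9) = 39.4776
SG_new = 1 + 39.4776/1000

1.0395


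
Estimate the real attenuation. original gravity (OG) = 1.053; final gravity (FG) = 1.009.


AA = (OG−FG)/(OG−1)·100;  RA = AA·0.8192
AA = (1.053 − 1.009)/(1.053 − 1)·100 = 83.0189
RA = 83.0189·0.8192

68.0091 %


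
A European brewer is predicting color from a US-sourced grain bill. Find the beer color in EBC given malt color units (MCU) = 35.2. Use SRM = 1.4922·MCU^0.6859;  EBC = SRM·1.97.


SRM = 1.4922·35.2^0.6859 = 17.1633
EBC = 17.1633·1.97

33.8117 EBC


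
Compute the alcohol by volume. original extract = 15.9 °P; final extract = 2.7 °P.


SG = 259/(259 − P);  ABV = (OG − FG)·131.25
OG = 259/(259 − 15.9) = 1.0654
FG = 259/(259 − 2.7) = 1.0105
ABV = (1.0654 − 1.0105)·131.25

7.2018 % ABV


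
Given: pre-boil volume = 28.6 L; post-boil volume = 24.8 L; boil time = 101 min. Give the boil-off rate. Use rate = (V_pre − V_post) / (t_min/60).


rate = (28.6 − 24.8) / (101/60)

2.2574 L/hr


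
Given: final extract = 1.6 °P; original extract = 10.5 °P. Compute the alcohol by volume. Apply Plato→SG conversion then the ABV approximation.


SG = 259/(259 − P);  ABV = (OG − FG)·131.25
OG = 259/(259 − 10.5) = 1.0423
FG = 259/(259 − 1.6) = 1.0062
ABV = (1.0423 − 1.0062)·131.25

4.7299 % ABV


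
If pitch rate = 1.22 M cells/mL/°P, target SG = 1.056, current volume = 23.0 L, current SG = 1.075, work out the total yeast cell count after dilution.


V_w = V·((SG_c−1)/(SG_t−1)−1);  °P = 259 − 259/SG_t;  cells = rate·(V+V_w)·°P
V_w = 23.0·((1.075−1)/(1.056−1)−1) = 7.8036
V_final = 23.0 + 7.8036 = 30.8036
°P = 259 − 259/1.056 = 13.7348
cells = 1.22·30.8036·13.7348

516.1605 billion cells


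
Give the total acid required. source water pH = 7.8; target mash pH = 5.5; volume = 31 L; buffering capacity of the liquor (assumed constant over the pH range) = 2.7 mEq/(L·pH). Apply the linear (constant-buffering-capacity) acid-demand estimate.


acid = buffering capacity · (pH_source − pH_target) · V
acid = 2.7 · (7.8 − 5.5) · 31

192.5100 mEq


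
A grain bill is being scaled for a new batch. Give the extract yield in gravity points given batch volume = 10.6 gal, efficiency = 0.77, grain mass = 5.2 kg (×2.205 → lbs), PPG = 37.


points = lbs × PPG × eff / vol
lbs = 5.2 × 2.205 = 11.4660
points = 11.4660 × 37 × 0.77 / 10.6

30.8176 points


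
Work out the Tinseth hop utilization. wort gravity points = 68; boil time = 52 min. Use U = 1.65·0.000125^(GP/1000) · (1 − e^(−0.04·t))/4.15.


bigness = 1.65·0.000125^(68/1000) = 0.8955
boil_factor = (1 − e^(−0.04·52))/4.15 = 0.2109
U = 0.8955 · 0.2109

0.1888


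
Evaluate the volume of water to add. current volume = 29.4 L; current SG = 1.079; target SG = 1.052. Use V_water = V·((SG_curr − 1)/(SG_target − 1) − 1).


V_water = 29.4·((1.079 − 1)/(1.052 − 1) − 1)

15.2654 L


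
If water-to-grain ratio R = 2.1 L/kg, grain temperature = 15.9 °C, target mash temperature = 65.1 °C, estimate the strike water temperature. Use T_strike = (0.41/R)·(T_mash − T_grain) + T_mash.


T_strike = (0.41/2.1)·(65.1 − 15.9) + 65.1

74.7057 °C


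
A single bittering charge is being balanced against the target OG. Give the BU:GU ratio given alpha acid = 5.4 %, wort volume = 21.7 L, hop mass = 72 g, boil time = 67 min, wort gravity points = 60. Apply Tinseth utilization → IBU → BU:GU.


U = 1.65·0.000125^(GP/1000)·(1−e^(−0.04t))/4.15;  IBU = (α/100)·m·U·1000/V;  BU:GU = IBU/GP
U = 1.65·0.000125^(60/1000)·(1−e^(−0.04·67))/4.15 = 0.2160
IBU = (5.4/100)·72·0.2160·1000/21.7 = 38.6964
BU:GU = 38.6964/60

0.6449


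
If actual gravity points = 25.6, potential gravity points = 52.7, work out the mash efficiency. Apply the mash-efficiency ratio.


efficiency = actual / potential × 100
efficiency = 25.6 / 52.7 × 100

48.5769 %


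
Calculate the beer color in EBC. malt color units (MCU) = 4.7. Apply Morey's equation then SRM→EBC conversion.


SRM = 1.4922·MCU^0.6859;  EBC = SRM·1.97
SRM = 1.4922·4.7^0.6859 = 4.3134
EBC = 4.3134·1.97

8.4974 EBC


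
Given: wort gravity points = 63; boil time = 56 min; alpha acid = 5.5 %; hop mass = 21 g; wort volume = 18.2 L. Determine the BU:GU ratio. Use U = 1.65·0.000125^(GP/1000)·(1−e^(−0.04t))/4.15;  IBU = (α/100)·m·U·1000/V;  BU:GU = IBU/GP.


U = 1.65·0.000125^(63/1000)·(1−e^(−0.04·56))/4.15 = 0.2017
IBU = (5.5/100)·21·0.2017·1000/18.2 = 12.7987
BU:GU = 12.7987/63

0.2032


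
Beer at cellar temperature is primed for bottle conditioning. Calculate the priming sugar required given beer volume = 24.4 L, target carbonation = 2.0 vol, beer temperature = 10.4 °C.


residual = 14.695·(0.01821 + 0.09011·e^(−0.04·T));  sugar = (target − residual)·4.0·V
residual = 14.695·(0.01821 + 0.09011·e^(−0.04·10.4)) = 1.1411
sugar = (2.0 − 1.1411)·4.0·24.4

83.8265 g


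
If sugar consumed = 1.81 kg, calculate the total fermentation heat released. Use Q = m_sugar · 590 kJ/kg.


Q = 1.81 · 590

1067.9000 kJ


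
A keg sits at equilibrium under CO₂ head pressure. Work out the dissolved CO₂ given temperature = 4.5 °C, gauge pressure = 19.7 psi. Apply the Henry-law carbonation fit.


vols = (P + 14.695)·(0.01821 + 0.09011·e^(−0.04·T))
vols = (19.7 + 14.695)·(0.01821 + 0.09011·e^(−0.04·4.5))

3.2151 volumes


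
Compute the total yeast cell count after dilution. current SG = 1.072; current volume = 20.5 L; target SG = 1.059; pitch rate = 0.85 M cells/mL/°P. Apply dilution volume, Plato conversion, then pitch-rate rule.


V_w = V·((SG_c−1)/(SG_t−1)−1);  °P = 259 − 259/SG_t;  cells = rate·(V+V_w)·°P
V_w = 20.5·((1.072−1)/(1.059−1)−1) = 4.5169
V_final = 20.5 + 4.5169 = 25.0169
°P = 259 − 259/1.059 = 14.4297
cells = 0.85·25.0169·14.4297

306.8380 billion cells


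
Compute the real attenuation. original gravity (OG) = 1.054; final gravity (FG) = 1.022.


AA = (OG−FG)/(OG−1)·100;  RA = AA·0.8192
AA = (1.054 − 1.022)/(1.054 − 1)·100 = 59.2593
RA = 59.2593·0.8192

48.5452 %


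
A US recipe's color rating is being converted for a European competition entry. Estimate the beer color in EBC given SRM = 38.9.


EBC = SRM · 1.97
EBC = 38.9 · 1.97

76.6330 EBC


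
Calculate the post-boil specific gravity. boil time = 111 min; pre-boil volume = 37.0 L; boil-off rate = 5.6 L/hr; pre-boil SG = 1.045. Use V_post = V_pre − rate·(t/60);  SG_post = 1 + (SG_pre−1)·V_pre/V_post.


V_post = 37.0 − 5.6·(111/60) = 26.6400
SG_post = 1 + (1.045 − 1)·37.0/26.6400

1.0625


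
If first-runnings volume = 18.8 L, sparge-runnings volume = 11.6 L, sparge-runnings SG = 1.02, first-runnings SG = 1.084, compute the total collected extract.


total = Σ (SG_i − 1)·1000·V_i
first = (1.084 − 1)·1000·18.8 = 1579.2000
sparge = (1.02 − 1)·1000·11.6 = 232.0000
total = 1579.2000 + 232.0000

1811.2000 gravity·L


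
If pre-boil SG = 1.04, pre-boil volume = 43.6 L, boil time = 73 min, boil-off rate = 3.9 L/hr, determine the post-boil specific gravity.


V_post = V_pre − rate·(t/60);  SG_post = 1 + (SG_pre−1)·V_pre/V_post
V_post = 43.6 − 3.9·(73/60) = 38.8550
SG_post = 1 + (1.04 − 1)·43.6/38.8550

1.0449


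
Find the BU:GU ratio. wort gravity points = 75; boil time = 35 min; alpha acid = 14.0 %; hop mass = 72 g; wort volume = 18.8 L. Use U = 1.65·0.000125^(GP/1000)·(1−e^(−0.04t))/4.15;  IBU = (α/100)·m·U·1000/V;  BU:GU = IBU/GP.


U = 1.65·0.000125^(75/1000)·(1−e^(−0.04·35))/4.15 = 0.1527
IBU = (14.0/100)·72·0.1527·1000/18.8 = 81.8529
BU:GU = 81.8529/75

1.0914


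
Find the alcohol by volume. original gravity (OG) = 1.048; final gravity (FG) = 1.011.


ABV = (OG − FG) · 131.25
ABV = (1.048 − 1.011) · 131.25

4.8563 % ABV


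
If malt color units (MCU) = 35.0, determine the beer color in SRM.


SRM = 1.4922 · MCU^0.6859
SRM = 1.4922 · 35.0^0.6859

17.0963 SRM


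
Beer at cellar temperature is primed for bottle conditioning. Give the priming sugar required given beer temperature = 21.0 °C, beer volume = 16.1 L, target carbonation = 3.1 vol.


residual = 14.695·(0.01821 + 0.09011·e^(−0.04·T));  sugar = (target − residual)·4.0·V
residual = 14.695·(0.01821 + 0.09011·e^(−0.04·21.0)) = 0.8393
sugar = (3.1 − 0.8393)·4.0·16.1

145.5921 g


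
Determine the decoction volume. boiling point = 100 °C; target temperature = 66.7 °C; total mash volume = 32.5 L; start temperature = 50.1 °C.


V_dec = V_total·(T_target − T_start)/(T_boil − T_start)
V_dec = 32.5·(66.7 − 50.1)/(100 − 50.1)

10.8116 L


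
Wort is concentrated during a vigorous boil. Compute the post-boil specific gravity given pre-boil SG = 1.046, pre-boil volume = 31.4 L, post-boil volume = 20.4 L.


SG_post = 1 + (SG_pre − 1)·V_pre/V_post
pts_pre = (1.046 − 1)·1000 = 46.0000
pts_post = 46.0000·31.4/20.4 = 70.8039
SG_post = 1 + 70.8039/1000

1.0708


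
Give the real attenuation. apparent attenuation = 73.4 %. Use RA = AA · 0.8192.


RA = 73.4 · 0.8192

60.1293 %


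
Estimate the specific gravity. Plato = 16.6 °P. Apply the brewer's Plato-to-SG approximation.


SG = 259/(259 − P)
SG = 259/(259 − 16.6)

1.0685


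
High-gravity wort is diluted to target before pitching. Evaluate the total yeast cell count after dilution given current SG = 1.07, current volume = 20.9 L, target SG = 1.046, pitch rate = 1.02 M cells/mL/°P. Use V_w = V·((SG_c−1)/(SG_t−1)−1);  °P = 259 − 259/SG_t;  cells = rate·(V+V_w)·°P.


V_w = 20.9·((1.07−1)/(1.046−1)−1) = 10.9043
V_final = 20.9 + 10.9043 = 31.8043
°P = 259 − 259/1.046 = 11.3901
cells = 1.02·31.8043·11.3901

369.4984 billion cells


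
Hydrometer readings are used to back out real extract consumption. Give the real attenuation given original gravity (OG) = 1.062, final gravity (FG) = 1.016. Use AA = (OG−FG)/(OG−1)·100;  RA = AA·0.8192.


AA = (1.062 − 1.016)/(1.062 − 1)·100 = 74.1935
RA = 74.1935·0.8192

60.7794 %


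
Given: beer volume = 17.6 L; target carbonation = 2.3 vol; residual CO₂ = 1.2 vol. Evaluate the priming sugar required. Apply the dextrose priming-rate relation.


sugar = (target − residual)·4.0·V
sugar = (2.3 − 1.2)·4.0·17.6

77.4400 g
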